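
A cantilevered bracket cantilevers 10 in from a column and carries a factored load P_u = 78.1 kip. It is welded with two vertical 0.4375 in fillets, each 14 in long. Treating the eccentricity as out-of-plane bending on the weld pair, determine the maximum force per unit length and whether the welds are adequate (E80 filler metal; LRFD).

f_max ≈ 12.3 kip/in; NOT adequate

E80XX → F_EXX = 80 ksi.
L_w = 2 × 14 = 28 in; section modulus (unit throat) S = 2 × L²/6 = 65.33 in².
Direct shear f_v = P/L_w = 78.1/28 = 2.789 kip/in.
Moment M = P × e = 78.1 × 10 = 781 kip·in; bending f_b = M/S = 11.95 kip/in.
f_max = √(f_v² + f_b²) = √(2.789² + 11.95²) = 12.28 kip/in.
φr_n = 0.75 × 0.6 × 80 × (0.707 × 0.4375) = 11.14 kip/in → NOT adequate.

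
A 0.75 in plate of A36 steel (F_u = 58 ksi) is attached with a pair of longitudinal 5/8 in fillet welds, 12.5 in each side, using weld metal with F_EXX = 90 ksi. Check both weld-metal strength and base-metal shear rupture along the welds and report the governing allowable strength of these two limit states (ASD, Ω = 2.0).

t_e = 0.707 × 0.625 = 0.4419 in; L = 25 in.
Weld metal: R_n/Ω = (1/2.0) × 0.6 × 90 × 0.4419 × 25 = 298.3 kip.
Base metal (shear rupture): R_n/Ω = (1/2.0) × 0.6 × 58 × 0.75 × 25 = 326.2 kip.
Governing: weld metal.

R_n/Ω ≈ 298 kip (weld metal governs)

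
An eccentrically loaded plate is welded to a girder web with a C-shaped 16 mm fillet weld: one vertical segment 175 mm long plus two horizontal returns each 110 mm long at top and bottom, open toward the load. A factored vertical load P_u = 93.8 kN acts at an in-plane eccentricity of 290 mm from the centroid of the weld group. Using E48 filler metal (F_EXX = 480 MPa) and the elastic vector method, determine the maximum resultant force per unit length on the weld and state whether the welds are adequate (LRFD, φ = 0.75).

Total weld length L_w = 395 mm. Treat welds as unit-width lines.
Centroid: x̄ = 2×110×55 / 395 = 30.63 mm from the vertical weld.
Polar moment about centroid: J = I_x + I_y = [175³/12 + 2×110×87.5²] + [175×30.63² + 2(110³/12 + 110×24.37²)] = 2648000 mm³.
Direct shear f_v = P/L_w = 93.8×10³ / 395 = 237.5 N/mm (vertical).
Torsion M = P·e = 93.8×10³ × 290 = 27202000 N·mm.
Critical point at (x, y) = (79.37, 87.5) from centroid. f_tx = M·y/J = 899 N/mm; f_ty = M·x/J = 815.4 N/mm.
Resultant f_max = √[f_tx² + (f_v + f_ty)²] = √[899² + (237.5 + 815.4)²] = 1384 N/mm.
Capacity per unit length: φr_n = 0.75 × 0.6 × 480 × (0.707 × 16) = 2443 N/mm.
1384 ≤ 2443 → adequate.

f_max ≈ 1380 N/mm; adequate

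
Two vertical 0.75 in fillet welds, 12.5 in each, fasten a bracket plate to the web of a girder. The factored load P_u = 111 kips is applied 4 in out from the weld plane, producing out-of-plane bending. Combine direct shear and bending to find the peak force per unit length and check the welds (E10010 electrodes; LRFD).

E100XX → F_EXX = 100 ksi.
L_w = 2 × 12.5 = 25 in; section modulus (unit throat) S = 2 × L²/6 = 52.08 in².
Direct shear f_v = P/L_w = 111/25 = 4.44 kip/in.
Moment M = P × e = 111 × 4 = 444 kip·in; bending f_b = M/S = 8.525 kip/in.
f_max = √(f_v² + f_b²) = √(4.44² + 8.525²) = 9.612 kip/in.
φr_n = 0.75 × 0.6 × 100 × (0.707 × 0.75) = 23.86 kip/in → adequate.

f_max ≈ 9.61 kip/in; adequate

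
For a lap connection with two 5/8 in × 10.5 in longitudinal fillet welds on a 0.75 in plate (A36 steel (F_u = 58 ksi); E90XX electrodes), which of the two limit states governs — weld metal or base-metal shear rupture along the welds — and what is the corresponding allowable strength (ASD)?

R_n/Ω ≈ 251 kips (weld metal governs)

E90XX → F_EXX = 90 ksi.
t_e = 0.707 × 0.625 = 0.4419 in; L = 21 in.
Weld metal: R_n/Ω = (1/2.0) × 0.6 × 90 × 0.4419 × 21 = 250.5 kips.
Base metal (shear rupture): R_n/Ω = (1/2.0) × 0.6 × 58 × 0.75 × 21 = 274 kips.
Governing: weld metal.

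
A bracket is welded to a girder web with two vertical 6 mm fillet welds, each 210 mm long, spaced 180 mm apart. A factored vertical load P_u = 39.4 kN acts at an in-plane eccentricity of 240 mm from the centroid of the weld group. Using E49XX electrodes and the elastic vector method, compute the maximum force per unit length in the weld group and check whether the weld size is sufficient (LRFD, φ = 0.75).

f_max ≈ 333 N/mm; adequate

E49XX → F_EXX = 490 MPa.
Total weld length L_w = 420 mm. Treat welds as unit-width lines.
Polar moment about centroid: J = 2[d³/12 + d(b/2)²] = 2[210³/12 + 210×90²] = 4946000 mm³.
Direct shear f_v = P/L_w = 39.4×10³ / 420 = 93.81 N/mm (vertical).
Torsion M = P·e = 39.4×10³ × 240 = 9456000 N·mm.
Critical point at (x, y) = (90, 105) from centroid. f_tx = M·y/J = 200.8 N/mm; f_ty = M·x/J = 172.1 N/mm.
Resultant f_max = √[f_tx² + (f_v + f_ty)²] = √[200.8² + (93.81 + 172.1)²] = 333.2 N/mm.
Capacity per unit length: φr_n = 0.75 × 0.6 × 490 × (0.707 × 6) = 935.4 N/mm.
333.2 ≤ 935.4 → adequate.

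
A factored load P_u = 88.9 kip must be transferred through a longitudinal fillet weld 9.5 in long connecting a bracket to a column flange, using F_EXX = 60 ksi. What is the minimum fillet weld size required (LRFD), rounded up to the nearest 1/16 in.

w = 1/2 in

Total weld length L = 9.5 in.
Required throat t_e = P_u / (φ × 0.6 F_EXX × L) = 88.9 / (0.75 × 0.6 × 60 × 9.5) = 0.3466 in.
Required leg w = t_e / 0.707 = 0.4902 in → use 1/2 in.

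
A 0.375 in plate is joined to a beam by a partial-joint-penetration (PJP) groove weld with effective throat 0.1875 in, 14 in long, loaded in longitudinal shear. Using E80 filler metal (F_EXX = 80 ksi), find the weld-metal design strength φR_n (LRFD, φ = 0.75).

Effective throat (given) t_e = 0.1875 in.
A_we = 0.1875 × 14 = 2.625 in².
F_nw = 0.6 F_EXX = 48 ksi.
φR_n = 0.75 × 48 × 2.625 = 94.5 kips.

φR_n ≈ 94.5 kips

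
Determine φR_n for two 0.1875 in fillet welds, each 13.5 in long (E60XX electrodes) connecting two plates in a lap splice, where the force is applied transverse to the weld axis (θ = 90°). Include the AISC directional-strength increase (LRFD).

φR_n ≈ 145 kip

E60XX → F_EXX = 60 ksi.
t_e = 0.707 × 0.1875 = 0.1326 in; A_we = 0.1326 × 27 = 3.579 in².
Directional factor: 1.0 + 0.5 sin^1.5(90°) = 1.5.
F_nw = 0.6 × 60 × 1.5 = 54 ksi.
φR_n = 0.75 × 54 × 3.579 = 145 kip.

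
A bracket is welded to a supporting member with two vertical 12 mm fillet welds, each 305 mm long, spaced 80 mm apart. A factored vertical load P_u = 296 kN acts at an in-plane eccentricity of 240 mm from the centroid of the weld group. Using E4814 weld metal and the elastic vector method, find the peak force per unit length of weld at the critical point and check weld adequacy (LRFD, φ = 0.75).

f_max ≈ 2140 N/mm; NOT adequate

E48XX → F_EXX = 480 MPa.
Total weld length L_w = 610 mm. Treat welds as unit-width lines.
Polar moment about centroid: J = 2[d³/12 + d(b/2)²] = 2[305³/12 + 305×40²] = 5705000 mm³.
Direct shear f_v = P/L_w = 296×10³ / 610 = 485.2 N/mm (vertical).
Torsion M = P·e = 296×10³ × 240 = 71040000 N·mm.
Critical point at (x, y) = (40, 152.5) from centroid. f_tx = M·y/J = 1899 N/mm; f_ty = M·x/J = 498.1 N/mm.
Resultant f_max = √[f_tx² + (f_v + f_ty)²] = √[1899² + (485.2 + 498.1)²] = 2139 N/mm.
Capacity per unit length: φr_n = 0.75 × 0.6 × 480 × (0.707 × 12) = 1833 N/mm.
2139 > 1833 → NOT adequate.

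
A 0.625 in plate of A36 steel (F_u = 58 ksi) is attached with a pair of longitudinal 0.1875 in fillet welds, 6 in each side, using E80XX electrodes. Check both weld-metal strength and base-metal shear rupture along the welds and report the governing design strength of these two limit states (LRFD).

E80XX → F_EXX = 80 ksi.
t_e = 0.707 × 0.1875 = 0.1326 in; L = 12 in.
Weld metal: φR_n = 0.75 × 0.6 × 80 × 0.1326 × 12 = 57.27 kip.
Base metal (shear rupture): φR_n = 0.75 × 0.6 × 58 × 0.625 × 12 = 195.8 kip.
Governing: weld metal.

φR_n ≈ 57.3 kip (weld metal governs)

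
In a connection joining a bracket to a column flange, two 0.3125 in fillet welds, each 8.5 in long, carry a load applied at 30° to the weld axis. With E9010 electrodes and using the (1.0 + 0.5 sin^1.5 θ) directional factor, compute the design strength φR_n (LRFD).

E90XX → F_EXX = 90 ksi.
t_e = 0.707 × 0.3125 = 0.2209 in; A_we = 0.2209 × 17 = 3.756 in².
Directional factor: 1.0 + 0.5 sin^1.5(30°) = 1.177.
F_nw = 0.6 × 90 × 1.177 = 63.55 ksi.
φR_n = 0.75 × 63.55 × 3.756 = 179 kip.

φR_n ≈ 179 kip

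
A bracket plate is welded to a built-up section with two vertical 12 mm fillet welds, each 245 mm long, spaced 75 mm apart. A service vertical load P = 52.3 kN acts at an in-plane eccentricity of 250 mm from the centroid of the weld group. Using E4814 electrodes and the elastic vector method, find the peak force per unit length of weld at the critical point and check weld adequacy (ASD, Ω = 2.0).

E48XX → F_EXX = 480 MPa.
Total weld length L_w = 490 mm. Treat welds as unit-width lines.
Polar moment about centroid: J = 2[d³/12 + d(b/2)²] = 2[245³/12 + 245×37.5²] = 3140000 mm³.
Direct shear f_v = P/L_w = 52.3×10³ / 490 = 106.7 N/mm (vertical).
Torsion M = P·e = 52.3×10³ × 250 = 13075000 N·mm.
Critical point at (x, y) = (37.5, 122.5) from centroid. f_tx = M·y/J = 510.1 N/mm; f_ty = M·x/J = 156.1 N/mm.
Resultant f_max = √[f_tx² + (f_v + f_ty)²] = √[510.1² + (106.7 + 156.1)²] = 573.8 N/mm.
Capacity per unit length: r_n/Ω = (1/2.0) × 0.6 × 480 × (0.707 × 12) = 1222 N/mm.
573.8 ≤ 1222 → adequate.

f_max ≈ 574 N/mm; adequate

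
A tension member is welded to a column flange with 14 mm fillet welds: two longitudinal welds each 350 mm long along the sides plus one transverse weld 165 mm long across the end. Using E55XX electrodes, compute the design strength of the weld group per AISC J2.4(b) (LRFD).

E55XX → F_EXX = 550 MPa.
t_e = 0.707 × 14 = 9.898 mm.
R_nwl = 0.6 × 550 × 9.898 × 700 × 10⁻³ = 2286 kN (longitudinal, 2 welds).
R_nwt = 0.6 × 550 × 9.898 × 165 × 10⁻³ = 538.9 kN (transverse, base value).
(i) R_nwl + R_nwt = 2825 kN; (ii) 0.85 R_nwl + 1.5 R_nwt = 2752 kN.
R_n = max = 2825 kN [governs: (i)]; φR_n = 2119 kN.

φR_n ≈ 2120 kN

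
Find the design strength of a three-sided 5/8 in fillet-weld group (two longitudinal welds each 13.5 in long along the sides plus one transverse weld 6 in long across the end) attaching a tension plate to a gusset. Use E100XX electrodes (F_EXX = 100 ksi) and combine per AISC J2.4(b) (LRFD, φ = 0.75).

t_e = 0.707 × 0.625 = 0.4419 in.
R_nwl = 0.6 × 100 × 0.4419 × 27 = 715.8 kip (longitudinal, 2 welds).
R_nwt = 0.6 × 100 × 0.4419 × 6 = 159.1 kip (transverse, base value).
(i) R_nwl + R_nwt = 874.9 kip; (ii) 0.85 R_nwl + 1.5 R_nwt = 847.1 kip.
R_n = max = 874.9 kip [governs: (i)]; φR_n = 656.2 kip.

φR_n ≈ 656 kip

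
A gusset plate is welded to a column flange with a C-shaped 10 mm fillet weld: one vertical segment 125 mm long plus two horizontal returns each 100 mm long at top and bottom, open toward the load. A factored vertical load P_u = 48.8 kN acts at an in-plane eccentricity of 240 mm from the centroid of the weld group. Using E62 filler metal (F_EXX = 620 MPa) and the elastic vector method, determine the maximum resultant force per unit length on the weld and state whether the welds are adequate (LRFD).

Total weld length L_w = 325 mm. Treat welds as unit-width lines.
Centroid: x̄ = 2×100×50 / 325 = 30.77 mm from the vertical weld.
Polar moment about centroid: J = I_x + I_y = [125³/12 + 2×100×62.5²] + [125×30.77² + 2(100³/12 + 100×19.23²)] = 1303000 mm³.
Direct shear f_v = P/L_w = 48.8×10³ / 325 = 150.2 N/mm (vertical).
Torsion M = P·e = 48.8×10³ × 240 = 11712000 N·mm.
Critical point at (x, y) = (69.23, 62.5) from centroid. f_tx = M·y/J = 561.8 N/mm; f_ty = M·x/J = 622.3 N/mm.
Resultant f_max = √[f_tx² + (f_v + f_ty)²] = √[561.8² + (150.2 + 622.3)²] = 955.1 N/mm.
Capacity per unit length: φr_n = 0.75 × 0.6 × 620 × (0.707 × 10) = 1973 N/mm.
955.1 ≤ 1973 → adequate.

f_max ≈ 955 N/mm; adequate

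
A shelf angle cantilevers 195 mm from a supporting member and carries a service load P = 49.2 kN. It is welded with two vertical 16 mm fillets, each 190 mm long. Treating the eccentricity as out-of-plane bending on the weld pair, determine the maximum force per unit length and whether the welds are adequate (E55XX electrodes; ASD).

E55XX → F_EXX = 550 MPa.
L_w = 2 × 190 = 380 mm; section modulus (unit throat) S = 2 × L²/6 = 12030 mm².
Direct shear f_v = P/L_w = 49.2×10³/380 = 129.5 N/mm.
Moment M = P × e = 49.2×10³ × 195 = 9594000 N·mm; bending f_b = M/S = 797.3 N/mm.
f_max = √(f_v² + f_b²) = √(129.5² + 797.3²) = 807.7 N/mm.
r_n/Ω = (1/2.0) × 0.6 × 550 × (0.707 × 16) = 1866 N/mm → adequate.

f_max ≈ 808 N/mm; adequate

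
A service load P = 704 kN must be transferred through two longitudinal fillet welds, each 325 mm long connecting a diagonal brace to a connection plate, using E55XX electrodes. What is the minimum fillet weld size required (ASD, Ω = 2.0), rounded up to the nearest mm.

E55XX → F_EXX = 550 MPa.
Total weld length L = 650 mm.
Required throat t_e = P × Ω / (0.6 F_EXX × L) = 704 × 2.0 / (0.6 × 550 × 650 × 10⁻³) = 6.564 mm.
Required leg w = t_e / 0.707 = 9.284 mm → use 10 mm.

w = 10 mm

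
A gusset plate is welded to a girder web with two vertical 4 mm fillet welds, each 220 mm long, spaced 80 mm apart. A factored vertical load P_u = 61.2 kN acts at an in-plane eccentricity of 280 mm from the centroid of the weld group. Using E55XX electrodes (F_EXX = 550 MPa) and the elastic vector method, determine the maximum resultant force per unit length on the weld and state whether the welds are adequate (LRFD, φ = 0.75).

f_max ≈ 867 N/mm; NOT adequate

Total weld length L_w = 440 mm. Treat welds as unit-width lines.
Polar moment about centroid: J = 2[d³/12 + d(b/2)²] = 2[220³/12 + 220×40²] = 2479000 mm³.
Direct shear f_v = P/L_w = 61.2×10³ / 440 = 139.1 N/mm (vertical).
Torsion M = P·e = 61.2×10³ × 280 = 17136000 N·mm.
Critical point at (x, y) = (40, 110) from centroid. f_tx = M·y/J = 760.5 N/mm; f_ty = M·x/J = 276.5 N/mm.
Resultant f_max = √[f_tx² + (f_v + f_ty)²] = √[760.5² + (139.1 + 276.5)²] = 866.6 N/mm.
Capacity per unit length: φr_n = 0.75 × 0.6 × 550 × (0.707 × 4) = 699.9 N/mm.
866.6 > 699.9 → NOT adequate.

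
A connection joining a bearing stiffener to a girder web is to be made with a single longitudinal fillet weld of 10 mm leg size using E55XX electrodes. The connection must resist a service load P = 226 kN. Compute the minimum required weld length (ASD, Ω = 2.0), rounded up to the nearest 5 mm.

E55XX → F_EXX = 550 MPa.
Throat t_e = 0.707 × 10 = 7.07 mm.
r_n/Ω = (0.6 × 550 × 7.07) / 2.0 = 1167 N/mm = 1.167 kN/mm.
L_req = P / (r_n/Ω) = 226 / 1.167 = 193.7 mm total.
Round up → use L = 195 mm.

L = 195 mm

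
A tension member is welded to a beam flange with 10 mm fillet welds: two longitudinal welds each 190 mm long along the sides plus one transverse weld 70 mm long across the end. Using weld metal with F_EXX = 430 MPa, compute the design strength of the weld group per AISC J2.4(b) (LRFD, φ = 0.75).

t_e = 0.707 × 10 = 7.07 mm.
R_nwl = 0.6 × 430 × 7.07 × 380 × 10⁻³ = 693.1 kN (longitudinal, 2 welds).
R_nwt = 0.6 × 430 × 7.07 × 70 × 10⁻³ = 127.7 kN (transverse, base value).
(i) R_nwl + R_nwt = 820.8 kN; (ii) 0.85 R_nwl + 1.5 R_nwt = 780.7 kN.
R_n = max = 820.8 kN [governs: (i)]; φR_n = 615.6 kN.

φR_n ≈ 616 kN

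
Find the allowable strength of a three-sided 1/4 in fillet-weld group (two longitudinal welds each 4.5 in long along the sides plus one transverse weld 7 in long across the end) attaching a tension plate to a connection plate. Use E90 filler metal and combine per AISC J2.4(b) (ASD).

E90XX → F_EXX = 90 ksi.
t_e = 0.707 × 0.25 = 0.1767 in.
R_nwl = 0.6 × 90 × 0.1767 × 9 = 85.9 kip (longitudinal, 2 welds).
R_nwt = 0.6 × 90 × 0.1767 × 7 = 66.81 kip (transverse, base value).
(i) R_nwl + R_nwt = 152.7 kip; (ii) 0.85 R_nwl + 1.5 R_nwt = 173.2 kip.
R_n = max = 173.2 kip [governs: (ii)]; R_n/Ω = 86.62 kip.

R_n/Ω ≈ 86.6 kip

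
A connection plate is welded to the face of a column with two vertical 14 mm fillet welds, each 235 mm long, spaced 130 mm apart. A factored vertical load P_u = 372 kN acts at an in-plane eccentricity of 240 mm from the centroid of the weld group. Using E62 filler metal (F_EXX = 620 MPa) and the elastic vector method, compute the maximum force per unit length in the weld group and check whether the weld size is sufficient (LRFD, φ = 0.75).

f_max ≈ 3350 N/mm; NOT adequate

Total weld length L_w = 470 mm. Treat welds as unit-width lines.
Polar moment about centroid: J = 2[d³/12 + d(b/2)²] = 2[235³/12 + 235×65²] = 4149000 mm³.
Direct shear f_v = P/L_w = 372×10³ / 470 = 791.5 N/mm (vertical).
Torsion M = P·e = 372×10³ × 240 = 89280000 N·mm.
Critical point at (x, y) = (65, 117.5) from centroid. f_tx = M·y/J = 2529 N/mm; f_ty = M·x/J = 1399 N/mm.
Resultant f_max = √[f_tx² + (f_v + f_ty)²] = √[2529² + (791.5 + 1399)²] = 3345 N/mm.
Capacity per unit length: φr_n = 0.75 × 0.6 × 620 × (0.707 × 14) = 2762 N/mm.
3345 > 2762 → NOT adequate.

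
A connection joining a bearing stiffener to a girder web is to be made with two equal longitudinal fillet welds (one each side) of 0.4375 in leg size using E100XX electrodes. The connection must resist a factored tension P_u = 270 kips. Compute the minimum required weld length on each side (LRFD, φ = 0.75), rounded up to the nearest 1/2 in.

E100XX → F_EXX = 100 ksi.
Throat t_e = 0.707 × 0.4375 = 0.3093 in.
φr_n = 0.75 × 0.6 × 100 × 0.3093 = 13.92 kips/in.
L_req = P_u / φr_n = 270 / 13.92 = 19.4 in total.
Per side: 19.4 / 2 = 9.699 in.
Round up → use L = 10 in on each side.

L = 10 in on each side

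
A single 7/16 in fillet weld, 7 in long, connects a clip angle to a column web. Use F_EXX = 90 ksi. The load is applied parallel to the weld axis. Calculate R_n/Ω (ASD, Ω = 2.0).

Effective throat t_e = 0.707 × 0.4375 = 0.3093 in.
Total length L = 7 in; A_we = 0.3093 × 7 = 2.165 in².
F_nw = 0.6 F_EXX = 0.6 × 90 = 54 ksi.
R_n = 54 × 2.165 = 116.9 kips; R_n/Ω = 116.9/2.0 = 58.46 kips.

R_n/Ω ≈ 58.5 kips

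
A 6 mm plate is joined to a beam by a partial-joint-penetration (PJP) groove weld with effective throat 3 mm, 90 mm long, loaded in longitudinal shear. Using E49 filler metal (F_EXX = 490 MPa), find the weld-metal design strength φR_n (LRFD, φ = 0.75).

φR_n ≈ 59.5 kN

Effective throat (given) t_e = 3 mm.
A_we = 3 × 90 = 270 mm².
F_nw = 0.6 F_EXX = 294 MPa.
φR_n = 0.75 × 294 × 270 × 10⁻³ = 59.53 kN.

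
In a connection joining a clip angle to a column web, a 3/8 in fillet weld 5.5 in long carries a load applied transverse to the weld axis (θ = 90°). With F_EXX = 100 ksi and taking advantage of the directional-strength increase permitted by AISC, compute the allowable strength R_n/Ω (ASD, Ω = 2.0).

t_e = 0.707 × 0.375 = 0.2651 in; A_we = 0.2651 × 5.5 = 1.458 in².
Directional factor: 1.0 + 0.5 sin^1.5(90°) = 1.5.
F_nw = 0.6 × 100 × 1.5 = 90 ksi.
R_n/Ω = (90 × 1.458) / 2.0 = 65.62 kips.

R_n/Ω ≈ 65.6 kips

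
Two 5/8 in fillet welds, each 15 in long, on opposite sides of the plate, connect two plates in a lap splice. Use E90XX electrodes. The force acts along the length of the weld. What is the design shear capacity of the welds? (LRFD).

E90XX → F_EXX = 90 ksi.
Effective throat t_e = 0.707 × 0.625 = 0.4419 in.
Total length L = 30 in; A_we = 0.4419 × 30 = 13.26 in².
F_nw = 0.6 F_EXX = 0.6 × 90 = 54 ksi.
φR_n = 0.75 × 54 × 13.26 = 536.9 kips.

φR_n ≈ 537 kips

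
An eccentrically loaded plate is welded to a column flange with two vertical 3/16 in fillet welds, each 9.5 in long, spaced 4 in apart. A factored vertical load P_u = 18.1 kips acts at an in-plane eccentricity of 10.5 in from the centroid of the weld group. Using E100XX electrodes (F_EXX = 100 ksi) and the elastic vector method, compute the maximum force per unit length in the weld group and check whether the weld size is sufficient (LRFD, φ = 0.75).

Total weld length L_w = 19 in. Treat welds as unit-width lines.
Polar moment about centroid: J = 2[d³/12 + d(b/2)²] = 2[9.5³/12 + 9.5×2²] = 218.9 in³.
Direct shear f_v = P/L_w = 18.1 / 19 = 0.9526 kip/in (vertical).
Torsion M = P·e = 18.1 × 10.5 = 190.05 kip·in.
Critical point at (x, y) = (2, 4.75) from centroid. f_tx = M·y/J = 4.124 kip/in; f_ty = M·x/J = 1.736 kip/in.
Resultant f_max = √[f_tx² + (f_v + f_ty)²] = √[4.124² + (0.9526 + 1.736)²] = 4.923 kip/in.
Capacity per unit length: φr_n = 0.75 × 0.6 × 100 × (0.707 × 0.1875) = 5.965 kip/in.
4.923 ≤ 5.965 → adequate.

f_max ≈ 4.92 kip/in; adequate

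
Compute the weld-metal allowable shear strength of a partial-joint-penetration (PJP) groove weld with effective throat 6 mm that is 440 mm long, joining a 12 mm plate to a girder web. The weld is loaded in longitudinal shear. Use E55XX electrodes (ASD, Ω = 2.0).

R_n/Ω ≈ 436 kN

E55XX → F_EXX = 550 MPa.
Effective throat (given) t_e = 6 mm.
A_we = 6 × 440 = 2640 mm².
F_nw = 0.6 F_EXX = 330 MPa.
R_n/Ω = (330 × 2640) / 2.0 × 10⁻³ = 435.6 kN.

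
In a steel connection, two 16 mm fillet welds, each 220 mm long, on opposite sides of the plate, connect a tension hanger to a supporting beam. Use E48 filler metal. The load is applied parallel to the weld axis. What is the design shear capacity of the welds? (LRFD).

φR_n ≈ 1080 kN

E48XX → F_EXX = 480 MPa.
Effective throat t_e = 0.707 × 16 = 11.31 mm.
Total length L = 440 mm; A_we = 11.31 × 440 = 4977 mm².
F_nw = 0.6 F_EXX = 0.6 × 480 = 288 MPa.
φR_n = 0.75 × 288 × 4977 × 10⁻³ = 1075 kN.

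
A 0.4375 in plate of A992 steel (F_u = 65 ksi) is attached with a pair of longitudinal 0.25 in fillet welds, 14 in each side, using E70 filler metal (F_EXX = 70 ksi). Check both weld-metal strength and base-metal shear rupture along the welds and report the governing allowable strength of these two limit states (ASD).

R_n/Ω ≈ 104 kip (weld metal governs)

t_e = 0.707 × 0.25 = 0.1767 in; L = 28 in.
Weld metal: R_n/Ω = (1/2.0) × 0.6 × 70 × 0.1767 × 28 = 103.9 kip.
Base metal (shear rupture): R_n/Ω = (1/2.0) × 0.6 × 65 × 0.4375 × 28 = 238.9 kip.
Governing: weld metal.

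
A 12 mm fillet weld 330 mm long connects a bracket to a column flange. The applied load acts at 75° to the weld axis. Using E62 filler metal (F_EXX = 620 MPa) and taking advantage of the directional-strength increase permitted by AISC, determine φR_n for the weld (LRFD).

t_e = 0.707 × 12 = 8.484 mm; A_we = 8.484 × 330 = 2800 mm².
Directional factor: 1.0 + 0.5 sin^1.5(75°) = 1.475.
F_nw = 0.6 × 620 × 1.475 = 548.6 MPa.
φR_n = 0.75 × 548.6 × 2800 × 10⁻³ = 1152 kN.

φR_n ≈ 1150 kN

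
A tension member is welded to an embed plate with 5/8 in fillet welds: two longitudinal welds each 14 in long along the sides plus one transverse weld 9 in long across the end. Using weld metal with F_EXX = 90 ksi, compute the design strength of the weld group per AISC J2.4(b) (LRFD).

φR_n ≈ 668 kip

t_e = 0.707 × 0.625 = 0.4419 in.
R_nwl = 0.6 × 90 × 0.4419 × 28 = 668.1 kip (longitudinal, 2 welds).
R_nwt = 0.6 × 90 × 0.4419 × 9 = 214.8 kip (transverse, base value).
(i) R_nwl + R_nwt = 882.9 kip; (ii) 0.85 R_nwl + 1.5 R_nwt = 890 kip.
R_n = max = 890 kip [governs: (ii)]; φR_n = 667.5 kip.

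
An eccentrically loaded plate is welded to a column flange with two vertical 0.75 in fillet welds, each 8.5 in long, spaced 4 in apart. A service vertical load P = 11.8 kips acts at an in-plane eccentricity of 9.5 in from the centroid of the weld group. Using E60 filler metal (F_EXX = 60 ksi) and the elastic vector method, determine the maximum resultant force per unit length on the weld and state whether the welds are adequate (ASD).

Total weld length L_w = 17 in. Treat welds as unit-width lines.
Polar moment about centroid: J = 2[d³/12 + d(b/2)²] = 2[8.5³/12 + 8.5×2²] = 170.4 in³.
Direct shear f_v = P/L_w = 11.8 / 17 = 0.6941 kip/in (vertical).
Torsion M = P·e = 11.8 × 9.5 = 112.1 kip·in.
Critical point at (x, y) = (2, 4.25) from centroid. f_tx = M·y/J = 2.797 kip/in; f_ty = M·x/J = 1.316 kip/in.
Resultant f_max = √[f_tx² + (f_v + f_ty)²] = √[2.797² + (0.6941 + 1.316)²] = 3.444 kip/in.
Capacity per unit length: r_n/Ω = (1/2.0) × 0.6 × 60 × (0.707 × 0.75) = 9.544 kip/in.
3.444 ≤ 9.544 → adequate.

f_max ≈ 3.44 kip/in; adequate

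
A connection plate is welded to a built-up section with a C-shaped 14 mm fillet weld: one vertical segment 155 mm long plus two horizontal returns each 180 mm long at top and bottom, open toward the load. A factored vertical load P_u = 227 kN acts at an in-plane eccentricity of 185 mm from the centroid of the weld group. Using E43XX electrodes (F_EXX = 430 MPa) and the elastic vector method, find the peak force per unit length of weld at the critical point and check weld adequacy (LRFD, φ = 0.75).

f_max ≈ 1750 N/mm; adequate

Total weld length L_w = 515 mm. Treat welds as unit-width lines.
Centroid: x̄ = 2×180×90 / 515 = 62.91 mm from the vertical weld.
Polar moment about centroid: J = I_x + I_y = [155³/12 + 2×180×77.5²] + [155×62.91² + 2(180³/12 + 180×27.09²)] = 4322000 mm³.
Direct shear f_v = P/L_w = 227×10³ / 515 = 440.8 N/mm (vertical).
Torsion M = P·e = 227×10³ × 185 = 41995000 N·mm.
Critical point at (x, y) = (117.1, 77.5) from centroid. f_tx = M·y/J = 753 N/mm; f_ty = M·x/J = 1138 N/mm.
Resultant f_max = √[f_tx² + (f_v + f_ty)²] = √[753² + (440.8 + 1138)²] = 1749 N/mm.
Capacity per unit length: φr_n = 0.75 × 0.6 × 430 × (0.707 × 14) = 1915 N/mm.
1749 ≤ 1915 → adequate.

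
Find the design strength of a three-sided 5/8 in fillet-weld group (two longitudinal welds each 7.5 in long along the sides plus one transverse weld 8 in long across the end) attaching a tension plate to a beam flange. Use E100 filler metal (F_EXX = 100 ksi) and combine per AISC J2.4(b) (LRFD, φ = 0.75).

φR_n ≈ 492 kip

t_e = 0.707 × 0.625 = 0.4419 in.
R_nwl = 0.6 × 100 × 0.4419 × 15 = 397.7 kip (longitudinal, 2 welds).
R_nwt = 0.6 × 100 × 0.4419 × 8 = 212.1 kip (transverse, base value).
(i) R_nwl + R_nwt = 609.8 kip; (ii) 0.85 R_nwl + 1.5 R_nwt = 656.2 kip.
R_n = max = 656.2 kip [governs: (ii)]; φR_n = 492.1 kip.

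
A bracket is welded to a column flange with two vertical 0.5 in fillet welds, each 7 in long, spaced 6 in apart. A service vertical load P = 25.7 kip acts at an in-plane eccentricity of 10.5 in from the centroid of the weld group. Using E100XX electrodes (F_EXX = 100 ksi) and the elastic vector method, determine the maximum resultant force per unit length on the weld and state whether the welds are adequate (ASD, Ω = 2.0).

f_max ≈ 8.11 kip/in; adequate

Total weld length L_w = 14 in. Treat welds as unit-width lines.
Polar moment about centroid: J = 2[d³/12 + d(b/2)²] = 2[7³/12 + 7×3²] = 183.2 in³.
Direct shear f_v = P/L_w = 25.7 / 14 = 1.836 kip/in (vertical).
Torsion M = P·e = 25.7 × 10.5 = 269.85 kip·in.
Critical point at (x, y) = (3, 3.5) from centroid. f_tx = M·y/J = 5.156 kip/in; f_ty = M·x/J = 4.42 kip/in.
Resultant f_max = √[f_tx² + (f_v + f_ty)²] = √[5.156² + (1.836 + 4.42)²] = 8.107 kip/in.
Capacity per unit length: r_n/Ω = (1/2.0) × 0.6 × 100 × (0.707 × 0.5) = 10.6 kip/in.
8.107 ≤ 10.6 → adequate.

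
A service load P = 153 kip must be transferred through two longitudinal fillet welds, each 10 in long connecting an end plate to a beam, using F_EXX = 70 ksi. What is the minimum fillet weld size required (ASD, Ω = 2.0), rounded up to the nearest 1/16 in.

Total weld length L = 20 in.
Required throat t_e = P × Ω / (0.6 F_EXX × L) = 153 × 2.0 / (0.6 × 70 × 20) = 0.3643 in.
Required leg w = t_e / 0.707 = 0.5153 in → use 9/16 in.

w = 9/16 in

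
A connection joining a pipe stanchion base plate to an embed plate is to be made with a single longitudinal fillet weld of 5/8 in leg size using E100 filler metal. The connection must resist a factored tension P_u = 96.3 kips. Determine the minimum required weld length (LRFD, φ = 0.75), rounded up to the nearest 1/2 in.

L = 5 in

E100XX → F_EXX = 100 ksi.
Throat t_e = 0.707 × 0.625 = 0.4419 in.
φr_n = 0.75 × 0.6 × 100 × 0.4419 = 19.88 kips/in.
L_req = P_u / φr_n = 96.3 / 19.88 = 4.843 in total.
Round up → use L = 5 in.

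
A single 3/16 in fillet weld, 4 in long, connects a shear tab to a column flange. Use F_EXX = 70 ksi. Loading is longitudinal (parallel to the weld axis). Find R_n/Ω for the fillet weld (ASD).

R_n/Ω ≈ 11.1 kip

Effective throat t_e = 0.707 × 0.1875 = 0.1326 in.
Total length L = 4 in; A_we = 0.1326 × 4 = 0.5302 in².
F_nw = 0.6 F_EXX = 0.6 × 70 = 42 ksi.
R_n = 42 × 0.5302 = 22.27 kip; R_n/Ω = 22.27/2.0 = 11.14 kip.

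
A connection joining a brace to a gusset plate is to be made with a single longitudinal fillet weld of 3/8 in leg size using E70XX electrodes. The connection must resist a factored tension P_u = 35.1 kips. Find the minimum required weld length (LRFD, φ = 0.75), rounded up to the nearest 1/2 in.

L = 4.5 in

E70XX → F_EXX = 70 ksi.
Throat t_e = 0.707 × 0.375 = 0.2651 in.
φr_n = 0.75 × 0.6 × 70 × 0.2651 = 8.351 kips/in.
L_req = P_u / φr_n = 35.1 / 8.351 = 4.203 in total.
Round up → use L = 4.5 in.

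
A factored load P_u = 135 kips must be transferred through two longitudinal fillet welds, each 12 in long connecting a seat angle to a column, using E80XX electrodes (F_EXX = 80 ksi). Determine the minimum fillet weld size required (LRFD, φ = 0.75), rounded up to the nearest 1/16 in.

Total weld length L = 24 in.
Required throat t_e = P_u / (φ × 0.6 F_EXX × L) = 135 / (0.75 × 0.6 × 80 × 24) = 0.1562 in.
Required leg w = t_e / 0.707 = 0.221 in → use 1/4 in.

w = 1/4 in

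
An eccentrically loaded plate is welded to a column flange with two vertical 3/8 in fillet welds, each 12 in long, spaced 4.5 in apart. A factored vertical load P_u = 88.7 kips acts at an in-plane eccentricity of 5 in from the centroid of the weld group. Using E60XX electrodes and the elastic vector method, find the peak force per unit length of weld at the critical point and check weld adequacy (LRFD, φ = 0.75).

f_max ≈ 8.94 kip/in; NOT adequate

E60XX → F_EXX = 60 ksi.
Total weld length L_w = 24 in. Treat welds as unit-width lines.
Polar moment about centroid: J = 2[d³/12 + d(b/2)²] = 2[12³/12 + 12×2.25²] = 409.5 in³.
Direct shear f_v = P/L_w = 88.7 / 24 = 3.696 kip/in (vertical).
Torsion M = P·e = 88.7 × 5 = 443.5 kip·in.
Critical point at (x, y) = (2.25, 6) from centroid. f_tx = M·y/J = 6.498 kip/in; f_ty = M·x/J = 2.437 kip/in.
Resultant f_max = √[f_tx² + (f_v + f_ty)²] = √[6.498² + (3.696 + 2.437)²] = 8.935 kip/in.
Capacity per unit length: φr_n = 0.75 × 0.6 × 60 × (0.707 × 0.375) = 7.158 kip/in.
8.935 > 7.158 → NOT adequate.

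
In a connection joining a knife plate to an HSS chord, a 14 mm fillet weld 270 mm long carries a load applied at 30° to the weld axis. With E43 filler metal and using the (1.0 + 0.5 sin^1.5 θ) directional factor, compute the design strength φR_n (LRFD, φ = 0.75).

E43XX → F_EXX = 430 MPa.
t_e = 0.707 × 14 = 9.898 mm; A_we = 9.898 × 270 = 2672 mm².
Directional factor: 1.0 + 0.5 sin^1.5(30°) = 1.177.
F_nw = 0.6 × 430 × 1.177 = 303.6 MPa.
φR_n = 0.75 × 303.6 × 2672 × 10⁻³ = 608.5 kN.

φR_n ≈ 609 kN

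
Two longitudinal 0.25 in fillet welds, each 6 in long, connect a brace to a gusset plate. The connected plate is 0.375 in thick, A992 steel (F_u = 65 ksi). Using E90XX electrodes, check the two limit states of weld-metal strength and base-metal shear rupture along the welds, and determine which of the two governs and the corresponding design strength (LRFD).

E90XX → F_EXX = 90 ksi.
t_e = 0.707 × 0.25 = 0.1767 in; L = 12 in.
Weld metal: φR_n = 0.75 × 0.6 × 90 × 0.1767 × 12 = 85.9 kips.
Base metal (shear rupture): φR_n = 0.75 × 0.6 × 65 × 0.375 × 12 = 131.6 kips.
Governing: weld metal.

φR_n ≈ 85.9 kips (weld metal governs)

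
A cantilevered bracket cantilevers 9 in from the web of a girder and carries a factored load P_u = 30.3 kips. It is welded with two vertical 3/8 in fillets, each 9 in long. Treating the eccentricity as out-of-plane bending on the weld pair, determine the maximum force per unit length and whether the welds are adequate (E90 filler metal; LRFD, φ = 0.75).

f_max ≈ 10.2 kip/in; adequate

E90XX → F_EXX = 90 ksi.
L_w = 2 × 9 = 18 in; section modulus (unit throat) S = 2 × L²/6 = 27 in².
Direct shear f_v = P/L_w = 30.3/18 = 1.683 kip/in.
Moment M = P × e = 30.3 × 9 = 272.7 kip·in; bending f_b = M/S = 10.1 kip/in.
f_max = √(f_v² + f_b²) = √(1.683² + 10.1²) = 10.24 kip/in.
φr_n = 0.75 × 0.6 × 90 × (0.707 × 0.375) = 10.74 kip/in → adequate.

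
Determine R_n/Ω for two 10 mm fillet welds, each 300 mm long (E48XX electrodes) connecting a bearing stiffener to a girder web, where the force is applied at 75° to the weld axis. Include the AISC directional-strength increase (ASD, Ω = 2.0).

E48XX → F_EXX = 480 MPa.
t_e = 0.707 × 10 = 7.07 mm; A_we = 7.07 × 600 = 4242 mm².
Directional factor: 1.0 + 0.5 sin^1.5(75°) = 1.475.
F_nw = 0.6 × 480 × 1.475 = 424.7 MPa.
R_n/Ω = (424.7 × 4242) / 2.0 × 10⁻³ = 900.8 kN.

R_n/Ω ≈ 901 kN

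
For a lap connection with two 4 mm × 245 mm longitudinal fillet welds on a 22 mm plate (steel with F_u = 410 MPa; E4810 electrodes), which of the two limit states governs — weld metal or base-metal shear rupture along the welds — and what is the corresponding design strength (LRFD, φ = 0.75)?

φR_n ≈ 299 kN (weld metal governs)

E48XX → F_EXX = 480 MPa.
t_e = 0.707 × 4 = 2.828 mm; L = 490 mm.
Weld metal: φR_n = 0.75 × 0.6 × 480 × 2.828 × 490 × 10⁻³ = 299.3 kN.
Base metal (shear rupture): φR_n = 0.75 × 0.6 × 410 × 22 × 490 × 10⁻³ = 1989 kN.
Governing: weld metal.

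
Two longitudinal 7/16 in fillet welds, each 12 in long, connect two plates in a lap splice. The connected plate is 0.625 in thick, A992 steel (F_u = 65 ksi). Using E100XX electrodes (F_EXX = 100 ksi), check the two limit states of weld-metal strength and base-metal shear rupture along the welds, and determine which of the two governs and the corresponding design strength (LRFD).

t_e = 0.707 × 0.4375 = 0.3093 in; L = 24 in.
Weld metal: φR_n = 0.75 × 0.6 × 100 × 0.3093 × 24 = 334.1 kip.
Base metal (shear rupture): φR_n = 0.75 × 0.6 × 65 × 0.625 × 24 = 438.8 kip.
Governing: weld metal.

φR_n ≈ 334 kip (weld metal governs)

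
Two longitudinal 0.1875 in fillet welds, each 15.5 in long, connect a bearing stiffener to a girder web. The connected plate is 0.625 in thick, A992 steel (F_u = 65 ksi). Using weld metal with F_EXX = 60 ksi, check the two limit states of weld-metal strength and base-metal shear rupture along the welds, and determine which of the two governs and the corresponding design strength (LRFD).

t_e = 0.707 × 0.1875 = 0.1326 in; L = 31 in.
Weld metal: φR_n = 0.75 × 0.6 × 60 × 0.1326 × 31 = 111 kip.
Base metal (shear rupture): φR_n = 0.75 × 0.6 × 65 × 0.625 × 31 = 566.7 kip.
Governing: weld metal.

φR_n ≈ 111 kip (weld metal governs)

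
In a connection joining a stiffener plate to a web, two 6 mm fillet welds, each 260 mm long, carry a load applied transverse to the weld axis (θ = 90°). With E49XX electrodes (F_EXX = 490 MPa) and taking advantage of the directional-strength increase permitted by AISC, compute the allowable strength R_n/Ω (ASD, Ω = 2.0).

t_e = 0.707 × 6 = 4.242 mm; A_we = 4.242 × 520 = 2206 mm².
Directional factor: 1.0 + 0.5 sin^1.5(90°) = 1.5.
F_nw = 0.6 × 490 × 1.5 = 441 MPa.
R_n/Ω = (441 × 2206) / 2.0 × 10⁻³ = 486.4 kN.

R_n/Ω ≈ 486 kN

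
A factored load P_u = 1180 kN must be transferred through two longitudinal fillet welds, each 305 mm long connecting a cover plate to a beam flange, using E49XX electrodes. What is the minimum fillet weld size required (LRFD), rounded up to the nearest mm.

E49XX → F_EXX = 490 MPa.
Total weld length L = 610 mm.
Required throat t_e = P_u / (φ × 0.6 F_EXX × L) = 1180 / (0.75 × 0.6 × 490 × 610 × 10⁻³) = 8.773 mm.
Required leg w = t_e / 0.707 = 12.41 mm → use 13 mm.

w = 13 mm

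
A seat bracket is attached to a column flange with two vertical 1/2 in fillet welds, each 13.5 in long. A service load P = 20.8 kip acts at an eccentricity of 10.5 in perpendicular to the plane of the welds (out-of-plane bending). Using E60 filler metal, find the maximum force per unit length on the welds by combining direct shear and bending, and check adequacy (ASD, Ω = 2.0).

f_max ≈ 3.68 kip/in; adequate

E60XX → F_EXX = 60 ksi.
L_w = 2 × 13.5 = 27 in; section modulus (unit throat) S = 2 × L²/6 = 60.75 in².
Direct shear f_v = P/L_w = 20.8/27 = 0.7704 kip/in.
Moment M = P × e = 20.8 × 10.5 = 218.4 kip·in; bending f_b = M/S = 3.595 kip/in.
f_max = √(f_v² + f_b²) = √(0.7704² + 3.595²) = 3.677 kip/in.
r_n/Ω = (1/2.0) × 0.6 × 60 × (0.707 × 0.5) = 6.363 kip/in → adequate.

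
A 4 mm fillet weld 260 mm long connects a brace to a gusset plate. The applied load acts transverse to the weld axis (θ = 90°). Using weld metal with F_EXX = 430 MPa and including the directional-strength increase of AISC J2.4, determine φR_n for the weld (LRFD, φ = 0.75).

φR_n ≈ 213 kN

t_e = 0.707 × 4 = 2.828 mm; A_we = 2.828 × 260 = 735.3 mm².
Directional factor: 1.0 + 0.5 sin^1.5(90°) = 1.5.
F_nw = 0.6 × 430 × 1.5 = 387 MPa.
φR_n = 0.75 × 387 × 735.3 × 10⁻³ = 213.4 kN.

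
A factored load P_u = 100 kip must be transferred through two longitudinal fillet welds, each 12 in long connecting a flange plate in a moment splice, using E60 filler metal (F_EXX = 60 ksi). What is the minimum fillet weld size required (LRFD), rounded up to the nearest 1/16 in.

w = 1/4 in

Total weld length L = 24 in.
Required throat t_e = P_u / (φ × 0.6 F_EXX × L) = 100 / (0.75 × 0.6 × 60 × 24) = 0.1543 in.
Required leg w = t_e / 0.707 = 0.2183 in → use 1/4 in.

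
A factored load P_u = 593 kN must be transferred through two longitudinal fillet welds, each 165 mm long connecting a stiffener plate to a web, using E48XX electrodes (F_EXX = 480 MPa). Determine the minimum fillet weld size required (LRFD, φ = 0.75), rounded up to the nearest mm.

Total weld length L = 330 mm.
Required throat t_e = P_u / (φ × 0.6 F_EXX × L) = 593 / (0.75 × 0.6 × 480 × 330 × 10⁻³) = 8.319 mm.
Required leg w = t_e / 0.707 = 11.77 mm → use 12 mm.

w = 12 mm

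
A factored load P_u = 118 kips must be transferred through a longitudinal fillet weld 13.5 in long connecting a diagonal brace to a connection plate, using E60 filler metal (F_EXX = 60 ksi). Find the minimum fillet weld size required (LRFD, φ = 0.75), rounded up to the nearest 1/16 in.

Total weld length L = 13.5 in.
Required throat t_e = P_u / (φ × 0.6 F_EXX × L) = 118 / (0.75 × 0.6 × 60 × 13.5) = 0.3237 in.
Required leg w = t_e / 0.707 = 0.4579 in → use 1/2 in.

w = 1/2 in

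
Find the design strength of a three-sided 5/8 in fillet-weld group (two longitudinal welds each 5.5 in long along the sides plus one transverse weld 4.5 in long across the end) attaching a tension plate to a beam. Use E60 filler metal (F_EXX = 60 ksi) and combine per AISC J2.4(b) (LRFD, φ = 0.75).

φR_n ≈ 192 kips

t_e = 0.707 × 0.625 = 0.4419 in.
R_nwl = 0.6 × 60 × 0.4419 × 11 = 175 kips (longitudinal, 2 welds).
R_nwt = 0.6 × 60 × 0.4419 × 4.5 = 71.58 kips (transverse, base value).
(i) R_nwl + R_nwt = 246.6 kips; (ii) 0.85 R_nwl + 1.5 R_nwt = 256.1 kips.
R_n = max = 256.1 kips [governs: (ii)]; φR_n = 192.1 kips.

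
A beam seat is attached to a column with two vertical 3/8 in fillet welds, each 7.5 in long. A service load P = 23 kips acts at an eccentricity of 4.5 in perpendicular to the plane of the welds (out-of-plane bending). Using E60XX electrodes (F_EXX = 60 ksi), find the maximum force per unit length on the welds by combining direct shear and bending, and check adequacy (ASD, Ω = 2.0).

L_w = 2 × 7.5 = 15 in; section modulus (unit throat) S = 2 × L²/6 = 18.75 in².
Direct shear f_v = P/L_w = 23/15 = 1.533 kip/in.
Moment M = P × e = 23 × 4.5 = 103.5 kip·in; bending f_b = M/S = 5.52 kip/in.
f_max = √(f_v² + f_b²) = √(1.533² + 5.52²) = 5.729 kip/in.
r_n/Ω = (1/2.0) × 0.6 × 60 × (0.707 × 0.375) = 4.772 kip/in → NOT adequate.

f_max ≈ 5.73 kip/in; NOT adequate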